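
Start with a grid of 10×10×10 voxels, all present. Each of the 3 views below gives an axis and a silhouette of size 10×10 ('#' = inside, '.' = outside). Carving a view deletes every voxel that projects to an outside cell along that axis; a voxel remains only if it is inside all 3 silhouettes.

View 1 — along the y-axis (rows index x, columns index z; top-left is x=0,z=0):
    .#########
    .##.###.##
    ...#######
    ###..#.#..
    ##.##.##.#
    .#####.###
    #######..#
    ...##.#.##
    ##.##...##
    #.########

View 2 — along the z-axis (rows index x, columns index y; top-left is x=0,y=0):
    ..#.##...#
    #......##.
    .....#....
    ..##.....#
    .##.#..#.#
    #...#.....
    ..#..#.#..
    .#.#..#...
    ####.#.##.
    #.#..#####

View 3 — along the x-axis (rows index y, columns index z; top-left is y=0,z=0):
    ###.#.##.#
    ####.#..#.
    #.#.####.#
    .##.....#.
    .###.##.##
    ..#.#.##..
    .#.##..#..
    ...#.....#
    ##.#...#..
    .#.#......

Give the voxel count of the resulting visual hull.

|visual hull| = 124

full grid |V| = 1000
after view 1 [y-axis, 71 of 100 cells solid] → remaining = 710
after view 2 [z-axis, 38 of 100 cells solid] → remaining = 274
after view 3 [x-axis, 46 of 100 cells solid] → remaining = 124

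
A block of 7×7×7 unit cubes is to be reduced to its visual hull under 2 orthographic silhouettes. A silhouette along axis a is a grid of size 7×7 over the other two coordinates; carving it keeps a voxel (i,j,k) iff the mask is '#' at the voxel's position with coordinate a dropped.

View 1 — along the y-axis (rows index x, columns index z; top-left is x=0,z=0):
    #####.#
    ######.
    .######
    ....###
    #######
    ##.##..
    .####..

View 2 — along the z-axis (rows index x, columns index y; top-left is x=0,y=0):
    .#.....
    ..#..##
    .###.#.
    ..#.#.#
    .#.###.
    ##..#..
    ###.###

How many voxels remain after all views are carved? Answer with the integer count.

voxel count = 121

initial block: 7^3 = 343
after view 1 [y-axis, 36 of 49 cells solid] → remaining = 252
after view 2 [z-axis, 24 of 49 cells solid] → remaining = 121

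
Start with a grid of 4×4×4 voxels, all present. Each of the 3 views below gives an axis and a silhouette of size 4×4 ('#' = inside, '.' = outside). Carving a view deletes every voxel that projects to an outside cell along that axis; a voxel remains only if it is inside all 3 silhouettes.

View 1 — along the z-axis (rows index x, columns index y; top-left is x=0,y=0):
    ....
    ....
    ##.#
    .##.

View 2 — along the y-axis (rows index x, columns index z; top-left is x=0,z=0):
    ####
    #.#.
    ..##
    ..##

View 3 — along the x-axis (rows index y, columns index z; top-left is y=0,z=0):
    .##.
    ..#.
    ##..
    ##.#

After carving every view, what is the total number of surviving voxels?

remaining voxels: 4

full grid |V| = 64
  1. axis=2 (XY plane), |mask|=5  ⇒  voxels=20
  2. axis=1 (XZ plane), |mask|=10  ⇒  voxels=10
  3. axis=0 (YZ plane), |mask|=8  ⇒  voxels=4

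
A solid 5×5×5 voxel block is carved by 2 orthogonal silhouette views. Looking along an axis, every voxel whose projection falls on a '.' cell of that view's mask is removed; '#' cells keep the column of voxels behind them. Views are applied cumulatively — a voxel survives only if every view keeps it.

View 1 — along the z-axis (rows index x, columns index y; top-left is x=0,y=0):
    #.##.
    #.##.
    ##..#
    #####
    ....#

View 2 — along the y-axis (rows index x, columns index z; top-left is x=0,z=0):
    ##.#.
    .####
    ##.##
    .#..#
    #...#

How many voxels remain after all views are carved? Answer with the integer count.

|visual hull| = 45

full grid |V| = 125
carve view 1 (along z, XY-mask fill 15/25): 75 voxels remain
carve view 2 (along y, XZ-mask fill 15/25): 45 voxels remain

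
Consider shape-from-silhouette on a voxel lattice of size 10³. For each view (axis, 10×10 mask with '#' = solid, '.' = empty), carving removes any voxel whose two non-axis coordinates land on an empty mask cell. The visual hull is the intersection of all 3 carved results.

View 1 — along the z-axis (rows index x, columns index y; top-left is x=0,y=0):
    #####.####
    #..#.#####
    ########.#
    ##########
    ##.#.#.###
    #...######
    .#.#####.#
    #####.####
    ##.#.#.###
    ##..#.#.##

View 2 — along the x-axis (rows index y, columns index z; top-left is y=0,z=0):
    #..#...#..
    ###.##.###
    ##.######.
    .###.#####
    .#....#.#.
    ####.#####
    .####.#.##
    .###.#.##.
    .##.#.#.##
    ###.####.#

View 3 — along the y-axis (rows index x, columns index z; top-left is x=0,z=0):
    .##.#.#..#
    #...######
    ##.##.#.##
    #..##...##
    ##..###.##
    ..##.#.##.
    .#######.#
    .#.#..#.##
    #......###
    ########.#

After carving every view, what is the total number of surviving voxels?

remaining voxels: 306

before carving: 1000 voxels (10×10×10)
  1. axis=2 (XY plane), |mask|=78  ⇒  voxels=780
  2. axis=0 (YZ plane), |mask|=66  ⇒  voxels=509
  3. axis=1 (XZ plane), |mask|=62  ⇒  voxels=306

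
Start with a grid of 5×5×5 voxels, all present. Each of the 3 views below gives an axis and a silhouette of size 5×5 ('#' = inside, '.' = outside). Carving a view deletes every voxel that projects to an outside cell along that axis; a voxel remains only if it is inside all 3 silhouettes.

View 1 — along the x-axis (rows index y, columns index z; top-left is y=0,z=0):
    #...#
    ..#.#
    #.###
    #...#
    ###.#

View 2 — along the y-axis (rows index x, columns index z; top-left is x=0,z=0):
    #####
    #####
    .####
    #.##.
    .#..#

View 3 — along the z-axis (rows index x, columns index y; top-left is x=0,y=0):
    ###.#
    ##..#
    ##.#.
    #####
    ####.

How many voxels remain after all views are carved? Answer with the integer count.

before carving: 125 voxels (5×5×5)
step 1: project along x, AND mask (14/25) → |grid| = 70
step 2: project along y, AND mask (19/25) → |grid| = 52
step 3: project along z, AND mask (19/25) → |grid| = 36

36 voxels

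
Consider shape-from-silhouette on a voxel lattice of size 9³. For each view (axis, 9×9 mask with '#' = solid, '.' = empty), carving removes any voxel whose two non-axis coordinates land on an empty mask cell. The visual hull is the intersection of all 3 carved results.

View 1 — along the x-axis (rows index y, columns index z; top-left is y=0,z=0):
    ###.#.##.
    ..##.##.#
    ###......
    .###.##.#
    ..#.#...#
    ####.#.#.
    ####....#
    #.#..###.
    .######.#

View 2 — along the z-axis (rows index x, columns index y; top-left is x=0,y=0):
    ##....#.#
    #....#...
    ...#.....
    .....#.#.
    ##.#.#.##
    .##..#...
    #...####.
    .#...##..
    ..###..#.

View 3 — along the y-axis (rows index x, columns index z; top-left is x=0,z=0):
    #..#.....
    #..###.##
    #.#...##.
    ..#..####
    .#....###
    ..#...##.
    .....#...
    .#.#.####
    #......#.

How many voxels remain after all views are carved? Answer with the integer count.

voxel count = 57

initial block: 9^3 = 729
V1 x: intersect with YZ mask (46 set) -- 414 left
V2 z: intersect with XY mask (30 set) -- 159 left
V3 y: intersect with XZ mask (33 set) -- 57 left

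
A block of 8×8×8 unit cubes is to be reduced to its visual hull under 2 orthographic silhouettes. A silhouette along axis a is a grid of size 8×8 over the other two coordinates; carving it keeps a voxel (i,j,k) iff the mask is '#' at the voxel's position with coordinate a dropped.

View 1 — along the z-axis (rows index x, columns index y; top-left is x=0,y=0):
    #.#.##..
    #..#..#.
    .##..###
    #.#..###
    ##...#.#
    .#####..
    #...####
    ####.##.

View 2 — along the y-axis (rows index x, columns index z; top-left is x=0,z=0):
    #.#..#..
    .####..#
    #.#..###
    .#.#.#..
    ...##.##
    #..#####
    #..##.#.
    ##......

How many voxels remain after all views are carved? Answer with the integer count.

voxel count = 145

start: 8×8×8 = 512 voxels
after view 1 [z-axis, 37 of 64 cells solid] → remaining = 296
after view 2 [y-axis, 32 of 64 cells solid] → remaining = 145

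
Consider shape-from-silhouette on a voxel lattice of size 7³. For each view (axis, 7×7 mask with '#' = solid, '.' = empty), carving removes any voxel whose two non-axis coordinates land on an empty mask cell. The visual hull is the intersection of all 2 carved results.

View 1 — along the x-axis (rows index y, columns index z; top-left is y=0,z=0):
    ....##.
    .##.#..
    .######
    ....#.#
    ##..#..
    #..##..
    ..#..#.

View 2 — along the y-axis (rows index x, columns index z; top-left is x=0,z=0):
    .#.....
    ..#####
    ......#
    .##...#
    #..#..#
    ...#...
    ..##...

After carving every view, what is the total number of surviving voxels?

full grid |V| = 343
  1. axis=0 (YZ plane), |mask|=21  ⇒  voxels=147
  2. axis=1 (XZ plane), |mask|=16  ⇒  voxels=42

|visual hull| = 42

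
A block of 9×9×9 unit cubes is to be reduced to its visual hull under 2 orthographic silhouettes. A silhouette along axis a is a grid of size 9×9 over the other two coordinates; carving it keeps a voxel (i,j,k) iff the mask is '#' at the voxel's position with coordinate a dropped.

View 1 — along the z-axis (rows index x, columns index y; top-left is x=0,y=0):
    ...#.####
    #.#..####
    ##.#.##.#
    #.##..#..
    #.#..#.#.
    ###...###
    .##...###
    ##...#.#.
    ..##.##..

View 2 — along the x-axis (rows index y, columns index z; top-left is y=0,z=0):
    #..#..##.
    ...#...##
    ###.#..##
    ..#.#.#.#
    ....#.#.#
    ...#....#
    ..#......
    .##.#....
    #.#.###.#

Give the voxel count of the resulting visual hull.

|visual hull| = 155

before carving: 729 voxels (9×9×9)
carve view 1 (along z, XY-mask fill 44/81): 396 voxels remain
carve view 2 (along x, YZ-mask fill 32/81): 155 voxels remain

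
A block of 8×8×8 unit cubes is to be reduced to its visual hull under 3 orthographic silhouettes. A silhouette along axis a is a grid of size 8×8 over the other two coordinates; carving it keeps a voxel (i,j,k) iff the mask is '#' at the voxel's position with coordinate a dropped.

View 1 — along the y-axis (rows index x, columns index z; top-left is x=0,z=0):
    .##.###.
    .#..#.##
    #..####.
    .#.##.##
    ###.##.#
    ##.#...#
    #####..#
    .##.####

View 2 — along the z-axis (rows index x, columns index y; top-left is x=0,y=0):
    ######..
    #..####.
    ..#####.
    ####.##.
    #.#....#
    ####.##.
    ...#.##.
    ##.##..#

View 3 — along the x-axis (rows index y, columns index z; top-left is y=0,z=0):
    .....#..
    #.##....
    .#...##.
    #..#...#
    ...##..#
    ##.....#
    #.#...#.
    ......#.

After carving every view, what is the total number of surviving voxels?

full grid |V| = 512
carve view 1 (along y, XZ-mask fill 41/64): 328 voxels remain
carve view 2 (along z, XY-mask fill 39/64): 195 voxels remain
carve view 3 (along x, YZ-mask fill 20/64): 57 voxels remain

remaining voxels: 57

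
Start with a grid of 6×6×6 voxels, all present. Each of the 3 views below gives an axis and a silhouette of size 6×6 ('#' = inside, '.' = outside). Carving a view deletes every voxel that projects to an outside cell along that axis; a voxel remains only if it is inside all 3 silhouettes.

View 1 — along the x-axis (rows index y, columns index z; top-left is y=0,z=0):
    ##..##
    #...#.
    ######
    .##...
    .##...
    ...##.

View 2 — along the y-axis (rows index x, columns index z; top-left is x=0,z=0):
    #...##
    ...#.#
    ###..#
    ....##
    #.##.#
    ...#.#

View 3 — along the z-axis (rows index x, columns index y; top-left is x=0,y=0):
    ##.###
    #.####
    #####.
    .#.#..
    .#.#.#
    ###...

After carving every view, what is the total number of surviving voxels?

full grid |V| = 216
[1] x-view keeps 18 columns → grid now 108
[2] y-view keeps 17 columns → grid now 45
[3] z-view keeps 23 columns → grid now 29

29 voxels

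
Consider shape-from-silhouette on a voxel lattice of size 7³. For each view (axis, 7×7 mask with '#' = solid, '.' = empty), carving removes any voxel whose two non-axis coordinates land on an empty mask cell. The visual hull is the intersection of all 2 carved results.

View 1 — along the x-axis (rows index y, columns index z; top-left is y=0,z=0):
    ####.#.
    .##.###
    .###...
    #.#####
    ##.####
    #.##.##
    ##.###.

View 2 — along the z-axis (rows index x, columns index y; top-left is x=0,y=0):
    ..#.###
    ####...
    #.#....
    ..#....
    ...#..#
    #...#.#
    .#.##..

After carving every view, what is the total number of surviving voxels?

start: 7×7×7 = 343 voxels
[1] x-view keeps 35 columns → grid now 245
[2] z-view keeps 19 columns → grid now 93

voxel count = 93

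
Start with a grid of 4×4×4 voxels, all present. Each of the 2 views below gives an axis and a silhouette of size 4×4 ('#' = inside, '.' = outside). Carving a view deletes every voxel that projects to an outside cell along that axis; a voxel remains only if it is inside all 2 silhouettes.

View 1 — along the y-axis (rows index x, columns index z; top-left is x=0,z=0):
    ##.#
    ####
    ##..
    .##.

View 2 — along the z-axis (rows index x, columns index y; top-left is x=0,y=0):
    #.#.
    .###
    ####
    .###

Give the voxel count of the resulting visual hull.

|visual hull| = 32

before carving: 64 voxels (4×4×4)
carve view 1 (along y, XZ-mask fill 11/16): 44 voxels remain
carve view 2 (along z, XY-mask fill 12/16): 32 voxels remain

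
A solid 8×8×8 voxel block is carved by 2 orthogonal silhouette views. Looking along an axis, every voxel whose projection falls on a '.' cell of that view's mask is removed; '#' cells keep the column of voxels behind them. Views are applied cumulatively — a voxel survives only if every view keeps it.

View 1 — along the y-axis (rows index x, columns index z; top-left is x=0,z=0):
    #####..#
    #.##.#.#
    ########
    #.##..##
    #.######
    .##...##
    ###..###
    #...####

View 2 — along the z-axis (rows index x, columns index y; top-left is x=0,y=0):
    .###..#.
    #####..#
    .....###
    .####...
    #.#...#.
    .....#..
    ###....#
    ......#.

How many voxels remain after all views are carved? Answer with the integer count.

start: 8×8×8 = 512 voxels
carve view 1 (along y, XZ-mask fill 46/64): 368 voxels remain
carve view 2 (along z, XY-mask fill 26/64): 152 voxels remain

remaining voxels: 152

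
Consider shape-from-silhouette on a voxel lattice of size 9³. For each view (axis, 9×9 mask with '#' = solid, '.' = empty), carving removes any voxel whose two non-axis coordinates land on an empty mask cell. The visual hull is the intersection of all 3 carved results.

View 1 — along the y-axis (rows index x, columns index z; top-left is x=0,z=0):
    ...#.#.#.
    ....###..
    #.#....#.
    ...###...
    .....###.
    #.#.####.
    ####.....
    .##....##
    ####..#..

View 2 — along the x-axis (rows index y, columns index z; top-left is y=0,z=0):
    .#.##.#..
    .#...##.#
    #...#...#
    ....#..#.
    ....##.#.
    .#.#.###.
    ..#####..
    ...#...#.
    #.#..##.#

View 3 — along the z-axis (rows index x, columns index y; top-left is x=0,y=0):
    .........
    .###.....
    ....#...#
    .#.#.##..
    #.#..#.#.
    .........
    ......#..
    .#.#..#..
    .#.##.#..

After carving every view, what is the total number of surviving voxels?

voxel count = 30

initial block: 9^3 = 729
[1] y-view keeps 34 columns → grid now 306
[2] x-view keeps 33 columns → grid now 126
[3] z-view keeps 21 columns → grid now 30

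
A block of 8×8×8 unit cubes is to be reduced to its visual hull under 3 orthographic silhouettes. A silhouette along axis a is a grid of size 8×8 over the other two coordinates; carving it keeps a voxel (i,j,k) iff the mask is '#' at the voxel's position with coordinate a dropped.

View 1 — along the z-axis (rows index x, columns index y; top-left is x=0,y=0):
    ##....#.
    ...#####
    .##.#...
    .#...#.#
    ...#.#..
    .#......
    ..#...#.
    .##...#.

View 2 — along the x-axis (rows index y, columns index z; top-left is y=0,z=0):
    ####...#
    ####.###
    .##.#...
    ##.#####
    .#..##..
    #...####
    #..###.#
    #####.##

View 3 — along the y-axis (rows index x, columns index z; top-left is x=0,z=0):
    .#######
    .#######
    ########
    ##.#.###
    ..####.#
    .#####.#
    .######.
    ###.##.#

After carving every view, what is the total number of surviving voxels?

initial block: 8^3 = 512
  1. axis=2 (XY plane), |mask|=22  ⇒  voxels=176
  2. axis=0 (YZ plane), |mask|=42  ⇒  voxels=118
  3. axis=1 (XZ plane), |mask|=51  ⇒  voxels=95

remaining voxels: 95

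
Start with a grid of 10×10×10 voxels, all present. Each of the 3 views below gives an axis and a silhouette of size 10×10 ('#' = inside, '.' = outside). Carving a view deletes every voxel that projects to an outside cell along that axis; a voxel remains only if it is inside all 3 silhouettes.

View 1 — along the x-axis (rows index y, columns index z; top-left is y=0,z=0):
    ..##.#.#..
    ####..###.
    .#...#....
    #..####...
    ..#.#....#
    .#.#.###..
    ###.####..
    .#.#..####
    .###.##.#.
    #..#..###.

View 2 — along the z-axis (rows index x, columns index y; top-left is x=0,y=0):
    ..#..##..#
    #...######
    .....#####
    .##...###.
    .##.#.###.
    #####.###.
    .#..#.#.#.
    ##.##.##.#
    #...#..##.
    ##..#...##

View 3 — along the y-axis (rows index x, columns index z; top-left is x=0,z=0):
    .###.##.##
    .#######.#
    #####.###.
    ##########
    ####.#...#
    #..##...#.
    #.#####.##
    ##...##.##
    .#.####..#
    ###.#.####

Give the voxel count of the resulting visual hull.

before carving: 1000 voxels (10×10×10)
step 1: project along x, AND mask (50/100) → |grid| = 500
step 2: project along z, AND mask (55/100) → |grid| = 287
step 3: project along y, AND mask (71/100) → |grid| = 199

199 voxels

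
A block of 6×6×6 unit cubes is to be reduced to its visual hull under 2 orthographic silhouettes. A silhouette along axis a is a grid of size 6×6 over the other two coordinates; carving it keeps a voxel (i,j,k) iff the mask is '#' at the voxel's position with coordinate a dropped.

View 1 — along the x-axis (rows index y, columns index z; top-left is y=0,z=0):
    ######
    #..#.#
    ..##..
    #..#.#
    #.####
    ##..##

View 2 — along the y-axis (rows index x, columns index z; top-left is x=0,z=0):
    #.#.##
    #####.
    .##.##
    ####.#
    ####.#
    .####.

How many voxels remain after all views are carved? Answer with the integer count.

full grid |V| = 216
  1. axis=0 (YZ plane), |mask|=23  ⇒  voxels=138
  2. axis=1 (XZ plane), |mask|=27  ⇒  voxels=100

|visual hull| = 100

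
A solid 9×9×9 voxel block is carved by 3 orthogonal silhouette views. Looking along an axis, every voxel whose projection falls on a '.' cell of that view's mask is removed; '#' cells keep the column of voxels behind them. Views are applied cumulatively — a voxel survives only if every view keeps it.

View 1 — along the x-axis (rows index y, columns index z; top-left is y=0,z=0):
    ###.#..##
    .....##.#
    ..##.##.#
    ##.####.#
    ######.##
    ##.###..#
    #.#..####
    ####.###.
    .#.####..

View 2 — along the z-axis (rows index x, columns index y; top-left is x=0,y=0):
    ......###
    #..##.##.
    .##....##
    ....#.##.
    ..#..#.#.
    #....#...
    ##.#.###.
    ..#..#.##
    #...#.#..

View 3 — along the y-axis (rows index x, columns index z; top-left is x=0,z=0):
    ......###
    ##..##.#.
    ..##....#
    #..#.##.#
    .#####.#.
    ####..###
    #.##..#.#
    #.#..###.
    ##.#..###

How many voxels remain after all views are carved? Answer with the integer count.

|visual hull| = 111

start: 9×9×9 = 729 voxels
V1 x: intersect with YZ mask (53 set) -- 477 left
V2 z: intersect with XY mask (33 set) -- 201 left
V3 y: intersect with XZ mask (45 set) -- 111 left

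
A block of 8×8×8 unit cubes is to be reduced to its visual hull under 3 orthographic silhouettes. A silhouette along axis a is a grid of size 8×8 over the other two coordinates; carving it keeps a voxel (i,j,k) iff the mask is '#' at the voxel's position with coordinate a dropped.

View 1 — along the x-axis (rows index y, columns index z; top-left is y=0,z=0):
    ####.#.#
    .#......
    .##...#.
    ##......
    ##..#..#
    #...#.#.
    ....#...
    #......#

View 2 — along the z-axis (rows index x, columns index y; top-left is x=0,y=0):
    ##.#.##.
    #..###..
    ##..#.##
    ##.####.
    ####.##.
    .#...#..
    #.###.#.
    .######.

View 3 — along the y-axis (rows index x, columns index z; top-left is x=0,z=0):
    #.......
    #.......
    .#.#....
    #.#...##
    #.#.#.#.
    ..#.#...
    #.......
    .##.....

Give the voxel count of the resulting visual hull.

initial block: 8^3 = 512
  1. axis=0 (YZ plane), |mask|=22  ⇒  voxels=176
  2. axis=2 (XY plane), |mask|=39  ⇒  voxels=109
  3. axis=1 (XZ plane), |mask|=17  ⇒  voxels=37

voxel count = 37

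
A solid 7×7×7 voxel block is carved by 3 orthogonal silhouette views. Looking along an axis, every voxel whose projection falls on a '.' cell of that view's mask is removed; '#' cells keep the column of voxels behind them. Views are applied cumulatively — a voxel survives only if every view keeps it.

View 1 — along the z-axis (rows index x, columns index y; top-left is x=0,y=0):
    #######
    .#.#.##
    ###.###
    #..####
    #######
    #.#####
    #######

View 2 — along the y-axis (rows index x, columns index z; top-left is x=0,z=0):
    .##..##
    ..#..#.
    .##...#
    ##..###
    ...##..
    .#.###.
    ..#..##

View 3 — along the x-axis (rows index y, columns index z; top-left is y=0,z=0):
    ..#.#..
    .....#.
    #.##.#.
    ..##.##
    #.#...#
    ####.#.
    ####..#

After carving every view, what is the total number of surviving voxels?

full grid |V| = 343
carve view 1 (along z, XY-mask fill 42/49): 294 voxels remain
carve view 2 (along y, XZ-mask fill 23/49): 138 voxels remain
carve view 3 (along x, YZ-mask fill 24/49): 69 voxels remain

69 voxels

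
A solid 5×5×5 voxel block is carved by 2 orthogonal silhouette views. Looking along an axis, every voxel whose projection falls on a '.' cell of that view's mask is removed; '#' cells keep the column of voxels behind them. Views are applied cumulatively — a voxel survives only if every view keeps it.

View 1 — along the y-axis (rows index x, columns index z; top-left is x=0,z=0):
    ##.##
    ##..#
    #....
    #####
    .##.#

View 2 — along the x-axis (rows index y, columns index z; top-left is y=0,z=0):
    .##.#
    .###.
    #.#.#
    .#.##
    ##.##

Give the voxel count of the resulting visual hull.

start: 5×5×5 = 125 voxels
carve view 1 (along y, XZ-mask fill 16/25): 80 voxels remain
carve view 2 (along x, YZ-mask fill 16/25): 52 voxels remain

voxel count = 52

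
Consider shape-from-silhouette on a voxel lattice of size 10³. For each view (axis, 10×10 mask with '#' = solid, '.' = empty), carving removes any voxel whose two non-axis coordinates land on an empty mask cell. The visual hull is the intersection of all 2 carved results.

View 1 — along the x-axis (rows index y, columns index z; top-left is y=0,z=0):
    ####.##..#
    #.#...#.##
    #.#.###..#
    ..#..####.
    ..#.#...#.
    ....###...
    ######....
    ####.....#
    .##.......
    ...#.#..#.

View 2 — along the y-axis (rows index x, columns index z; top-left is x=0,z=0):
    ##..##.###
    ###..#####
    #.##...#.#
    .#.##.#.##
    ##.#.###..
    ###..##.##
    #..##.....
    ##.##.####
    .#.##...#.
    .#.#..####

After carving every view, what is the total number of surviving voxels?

remaining voxels: 255

full grid |V| = 1000
after view 1 [x-axis, 45 of 100 cells solid] → remaining = 450
after view 2 [y-axis, 60 of 100 cells solid] → remaining = 255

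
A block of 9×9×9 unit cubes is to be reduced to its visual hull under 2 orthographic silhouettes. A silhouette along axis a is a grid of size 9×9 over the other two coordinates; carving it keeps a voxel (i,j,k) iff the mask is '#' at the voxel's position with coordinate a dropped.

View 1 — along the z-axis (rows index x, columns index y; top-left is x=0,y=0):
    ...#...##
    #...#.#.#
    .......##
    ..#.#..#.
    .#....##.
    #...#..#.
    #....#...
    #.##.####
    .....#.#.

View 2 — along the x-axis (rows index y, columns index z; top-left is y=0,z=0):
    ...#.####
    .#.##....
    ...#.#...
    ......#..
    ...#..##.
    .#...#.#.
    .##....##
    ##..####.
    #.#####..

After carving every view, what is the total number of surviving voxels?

initial block: 9^3 = 729
V1 z: intersect with XY mask (29 set) -- 261 left
V2 x: intersect with YZ mask (33 set) -- 125 left

voxel count = 125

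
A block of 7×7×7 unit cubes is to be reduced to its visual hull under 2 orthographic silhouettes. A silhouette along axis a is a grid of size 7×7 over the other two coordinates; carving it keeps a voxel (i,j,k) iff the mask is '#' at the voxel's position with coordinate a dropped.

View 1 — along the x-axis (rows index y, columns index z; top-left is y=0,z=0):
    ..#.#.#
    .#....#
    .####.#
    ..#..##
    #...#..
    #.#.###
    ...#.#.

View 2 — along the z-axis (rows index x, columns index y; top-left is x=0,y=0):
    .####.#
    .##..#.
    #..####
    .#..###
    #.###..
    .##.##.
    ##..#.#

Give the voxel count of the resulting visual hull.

full grid |V| = 343
V1 x: intersect with YZ mask (22 set) -- 154 left
V2 z: intersect with XY mask (29 set) -- 88 left

|visual hull| = 88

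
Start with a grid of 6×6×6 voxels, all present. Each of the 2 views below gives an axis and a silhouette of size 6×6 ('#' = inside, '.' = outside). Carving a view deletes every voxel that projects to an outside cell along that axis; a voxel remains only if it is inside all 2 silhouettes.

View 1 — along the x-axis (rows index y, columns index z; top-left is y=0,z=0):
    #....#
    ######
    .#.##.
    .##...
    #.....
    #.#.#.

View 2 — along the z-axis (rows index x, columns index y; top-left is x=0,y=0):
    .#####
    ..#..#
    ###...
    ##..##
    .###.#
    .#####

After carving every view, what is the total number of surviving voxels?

start: 6×6×6 = 216 voxels
V1 x: intersect with YZ mask (17 set) -- 102 left
V2 z: intersect with XY mask (23 set) -- 73 left

|visual hull| = 73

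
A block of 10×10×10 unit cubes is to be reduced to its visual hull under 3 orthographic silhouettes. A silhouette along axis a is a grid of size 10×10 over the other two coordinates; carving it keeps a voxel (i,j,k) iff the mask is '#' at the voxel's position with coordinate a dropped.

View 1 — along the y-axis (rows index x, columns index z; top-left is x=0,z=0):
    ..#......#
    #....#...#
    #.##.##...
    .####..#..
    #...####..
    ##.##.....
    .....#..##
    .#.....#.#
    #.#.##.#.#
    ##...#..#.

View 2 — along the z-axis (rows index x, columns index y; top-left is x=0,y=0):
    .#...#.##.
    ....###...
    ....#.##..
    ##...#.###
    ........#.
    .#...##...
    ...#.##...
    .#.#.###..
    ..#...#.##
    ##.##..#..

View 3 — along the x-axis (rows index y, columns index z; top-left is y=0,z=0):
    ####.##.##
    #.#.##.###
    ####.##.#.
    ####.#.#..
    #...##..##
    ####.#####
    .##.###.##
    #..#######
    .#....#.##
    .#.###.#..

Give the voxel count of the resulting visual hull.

94 voxels

before carving: 1000 voxels (10×10×10)
step 1: project along y, AND mask (40/100) → |grid| = 400
step 2: project along z, AND mask (37/100) → |grid| = 147
step 3: project along x, AND mask (66/100) → |grid| = 94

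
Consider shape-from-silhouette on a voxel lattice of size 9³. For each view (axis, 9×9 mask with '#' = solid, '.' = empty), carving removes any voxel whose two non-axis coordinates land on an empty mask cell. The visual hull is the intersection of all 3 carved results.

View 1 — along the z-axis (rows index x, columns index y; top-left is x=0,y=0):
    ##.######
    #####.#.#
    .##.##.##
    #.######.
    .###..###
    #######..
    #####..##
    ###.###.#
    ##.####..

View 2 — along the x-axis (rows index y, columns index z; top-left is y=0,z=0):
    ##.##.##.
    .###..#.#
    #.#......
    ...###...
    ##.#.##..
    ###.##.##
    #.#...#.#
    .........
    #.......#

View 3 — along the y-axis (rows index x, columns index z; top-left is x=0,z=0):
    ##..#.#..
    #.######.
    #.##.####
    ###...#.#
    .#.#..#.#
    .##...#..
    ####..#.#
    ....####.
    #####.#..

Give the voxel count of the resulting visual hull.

remaining voxels: 140

start: 9×9×9 = 729 voxels
[1] z-view keeps 61 columns → grid now 549
[2] x-view keeps 34 columns → grid now 239
[3] y-view keeps 46 columns → grid now 140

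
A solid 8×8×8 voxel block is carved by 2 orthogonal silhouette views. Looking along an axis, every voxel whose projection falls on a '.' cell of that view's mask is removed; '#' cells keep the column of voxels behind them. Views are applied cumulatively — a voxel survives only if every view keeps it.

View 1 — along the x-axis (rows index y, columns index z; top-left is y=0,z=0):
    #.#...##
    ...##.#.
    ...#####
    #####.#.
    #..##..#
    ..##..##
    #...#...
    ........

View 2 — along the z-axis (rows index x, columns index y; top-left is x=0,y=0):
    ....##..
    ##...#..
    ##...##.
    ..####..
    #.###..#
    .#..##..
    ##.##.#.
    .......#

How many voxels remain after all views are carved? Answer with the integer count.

|visual hull| = 100

before carving: 512 voxels (8×8×8)
[1] x-view keeps 28 columns → grid now 224
[2] z-view keeps 27 columns → grid now 100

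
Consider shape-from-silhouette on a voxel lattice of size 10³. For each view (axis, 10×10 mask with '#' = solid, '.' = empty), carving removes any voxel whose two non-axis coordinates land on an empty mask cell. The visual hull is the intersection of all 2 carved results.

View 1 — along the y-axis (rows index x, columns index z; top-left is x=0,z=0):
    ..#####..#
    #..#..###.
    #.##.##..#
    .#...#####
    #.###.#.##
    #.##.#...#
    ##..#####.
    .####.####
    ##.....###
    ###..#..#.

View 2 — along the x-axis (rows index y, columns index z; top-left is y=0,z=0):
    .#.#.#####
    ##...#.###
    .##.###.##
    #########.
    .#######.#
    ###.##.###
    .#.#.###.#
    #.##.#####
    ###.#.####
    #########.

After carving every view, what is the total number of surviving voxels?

full grid |V| = 1000
after view 1 [y-axis, 60 of 100 cells solid] → remaining = 600
after view 2 [x-axis, 76 of 100 cells solid] → remaining = 456

remaining voxels: 456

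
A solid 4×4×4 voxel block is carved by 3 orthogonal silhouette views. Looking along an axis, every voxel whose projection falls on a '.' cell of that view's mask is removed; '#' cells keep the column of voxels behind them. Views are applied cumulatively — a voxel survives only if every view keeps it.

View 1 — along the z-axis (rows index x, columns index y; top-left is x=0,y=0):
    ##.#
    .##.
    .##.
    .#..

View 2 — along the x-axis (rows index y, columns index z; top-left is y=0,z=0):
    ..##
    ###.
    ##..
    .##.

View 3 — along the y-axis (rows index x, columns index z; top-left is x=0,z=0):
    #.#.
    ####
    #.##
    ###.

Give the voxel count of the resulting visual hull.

initial block: 4^3 = 64
  1. axis=2 (XY plane), |mask|=8  ⇒  voxels=32
  2. axis=0 (YZ plane), |mask|=9  ⇒  voxels=20
  3. axis=1 (XZ plane), |mask|=12  ⇒  voxels=15

voxel count = 15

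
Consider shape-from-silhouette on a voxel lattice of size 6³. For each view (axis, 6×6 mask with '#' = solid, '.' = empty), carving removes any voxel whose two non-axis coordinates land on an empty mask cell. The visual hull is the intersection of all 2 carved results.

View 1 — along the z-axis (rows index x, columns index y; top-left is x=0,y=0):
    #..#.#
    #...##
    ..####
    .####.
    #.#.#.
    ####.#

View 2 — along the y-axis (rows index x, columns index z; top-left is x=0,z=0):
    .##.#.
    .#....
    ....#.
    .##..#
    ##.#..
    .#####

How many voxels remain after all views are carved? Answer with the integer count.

start: 6×6×6 = 216 voxels
step 1: project along z, AND mask (22/36) → |grid| = 132
step 2: project along y, AND mask (16/36) → |grid| = 62

voxel count = 62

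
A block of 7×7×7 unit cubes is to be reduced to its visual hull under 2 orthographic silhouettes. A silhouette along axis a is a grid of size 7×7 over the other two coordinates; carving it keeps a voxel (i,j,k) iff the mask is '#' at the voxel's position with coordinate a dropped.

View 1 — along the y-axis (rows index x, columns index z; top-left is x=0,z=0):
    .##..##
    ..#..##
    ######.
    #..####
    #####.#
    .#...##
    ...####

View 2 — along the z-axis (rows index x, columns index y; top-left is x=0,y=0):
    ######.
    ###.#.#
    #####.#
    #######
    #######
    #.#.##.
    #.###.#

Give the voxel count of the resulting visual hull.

initial block: 7^3 = 343
[1] y-view keeps 31 columns → grid now 217
[2] z-view keeps 40 columns → grid now 184

voxel count = 184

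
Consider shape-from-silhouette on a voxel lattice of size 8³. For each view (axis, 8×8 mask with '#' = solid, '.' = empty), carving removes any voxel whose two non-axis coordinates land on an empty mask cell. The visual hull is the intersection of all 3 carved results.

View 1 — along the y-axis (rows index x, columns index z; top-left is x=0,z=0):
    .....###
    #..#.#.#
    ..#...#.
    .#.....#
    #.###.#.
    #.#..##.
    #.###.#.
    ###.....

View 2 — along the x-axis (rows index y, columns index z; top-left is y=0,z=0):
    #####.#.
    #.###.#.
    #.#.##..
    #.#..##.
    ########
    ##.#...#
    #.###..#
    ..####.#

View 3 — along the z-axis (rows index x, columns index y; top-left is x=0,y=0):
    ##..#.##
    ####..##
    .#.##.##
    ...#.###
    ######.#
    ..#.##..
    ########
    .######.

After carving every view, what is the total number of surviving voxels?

initial block: 8^3 = 512
[1] y-view keeps 28 columns → grid now 224
[2] x-view keeps 41 columns → grid now 150
[3] z-view keeps 44 columns → grid now 111

remaining voxels: 111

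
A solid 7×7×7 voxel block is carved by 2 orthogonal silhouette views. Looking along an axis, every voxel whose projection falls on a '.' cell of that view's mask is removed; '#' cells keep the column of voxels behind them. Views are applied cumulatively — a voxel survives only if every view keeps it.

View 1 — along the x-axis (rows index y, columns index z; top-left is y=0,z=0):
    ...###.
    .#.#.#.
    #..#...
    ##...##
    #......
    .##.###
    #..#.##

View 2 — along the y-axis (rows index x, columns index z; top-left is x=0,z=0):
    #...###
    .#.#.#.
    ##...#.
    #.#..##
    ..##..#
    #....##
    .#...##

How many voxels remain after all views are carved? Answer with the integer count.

|visual hull| = 82

before carving: 343 voxels (7×7×7)
V1 x: intersect with YZ mask (22 set) -- 154 left
V2 y: intersect with XZ mask (23 set) -- 82 left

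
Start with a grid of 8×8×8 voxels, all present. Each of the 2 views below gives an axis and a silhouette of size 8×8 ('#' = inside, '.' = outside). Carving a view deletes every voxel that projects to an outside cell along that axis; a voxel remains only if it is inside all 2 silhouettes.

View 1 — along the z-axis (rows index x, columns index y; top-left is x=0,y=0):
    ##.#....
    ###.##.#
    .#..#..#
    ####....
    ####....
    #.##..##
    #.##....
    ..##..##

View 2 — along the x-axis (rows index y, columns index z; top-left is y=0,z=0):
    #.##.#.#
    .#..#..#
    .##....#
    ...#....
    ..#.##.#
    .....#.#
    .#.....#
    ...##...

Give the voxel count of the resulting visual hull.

voxel count = 91

full grid |V| = 512
[1] z-view keeps 32 columns → grid now 256
[2] x-view keeps 22 columns → grid now 91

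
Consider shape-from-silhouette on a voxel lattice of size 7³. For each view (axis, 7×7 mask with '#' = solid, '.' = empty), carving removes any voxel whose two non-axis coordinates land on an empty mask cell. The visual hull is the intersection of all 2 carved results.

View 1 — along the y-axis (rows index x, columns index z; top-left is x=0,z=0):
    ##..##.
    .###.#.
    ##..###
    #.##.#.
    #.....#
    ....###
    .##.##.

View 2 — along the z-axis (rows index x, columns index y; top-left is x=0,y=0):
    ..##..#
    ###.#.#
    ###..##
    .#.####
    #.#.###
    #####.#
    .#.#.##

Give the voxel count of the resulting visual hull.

121 voxels

before carving: 343 voxels (7×7×7)
carve view 1 (along y, XZ-mask fill 26/49): 182 voxels remain
carve view 2 (along z, XY-mask fill 33/49): 121 voxels remain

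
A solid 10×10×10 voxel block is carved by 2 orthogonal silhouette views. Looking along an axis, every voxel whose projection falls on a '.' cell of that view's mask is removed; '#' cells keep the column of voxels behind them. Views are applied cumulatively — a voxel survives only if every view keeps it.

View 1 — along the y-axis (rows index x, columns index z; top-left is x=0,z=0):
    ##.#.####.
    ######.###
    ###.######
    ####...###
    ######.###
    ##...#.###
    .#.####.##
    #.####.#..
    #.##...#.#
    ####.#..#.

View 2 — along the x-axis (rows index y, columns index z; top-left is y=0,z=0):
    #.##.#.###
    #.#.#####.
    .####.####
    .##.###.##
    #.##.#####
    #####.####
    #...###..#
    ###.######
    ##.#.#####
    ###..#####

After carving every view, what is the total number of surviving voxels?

start: 10×10×10 = 1000 voxels
after view 1 [y-axis, 71 of 100 cells solid] → remaining = 710
after view 2 [x-axis, 76 of 100 cells solid] → remaining = 536

|visual hull| = 536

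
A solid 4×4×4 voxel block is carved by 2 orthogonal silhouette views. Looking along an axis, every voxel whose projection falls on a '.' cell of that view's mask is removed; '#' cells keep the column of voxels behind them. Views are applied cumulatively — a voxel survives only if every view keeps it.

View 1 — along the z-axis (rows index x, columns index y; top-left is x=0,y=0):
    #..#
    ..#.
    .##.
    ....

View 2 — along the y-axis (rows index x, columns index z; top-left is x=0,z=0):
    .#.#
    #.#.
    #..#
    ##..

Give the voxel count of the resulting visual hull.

voxel count = 10

initial block: 4^3 = 64
  1. axis=2 (XY plane), |mask|=5  ⇒  voxels=20
  2. axis=1 (XZ plane), |mask|=8  ⇒  voxels=10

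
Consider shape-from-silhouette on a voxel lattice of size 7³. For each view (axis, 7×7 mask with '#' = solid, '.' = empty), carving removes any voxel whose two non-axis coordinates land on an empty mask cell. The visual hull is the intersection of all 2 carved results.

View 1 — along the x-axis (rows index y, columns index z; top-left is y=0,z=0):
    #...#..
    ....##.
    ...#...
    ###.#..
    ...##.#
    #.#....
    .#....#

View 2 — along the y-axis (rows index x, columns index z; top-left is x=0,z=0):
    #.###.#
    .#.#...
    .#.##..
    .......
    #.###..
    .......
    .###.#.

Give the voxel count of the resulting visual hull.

before carving: 343 voxels (7×7×7)
[1] x-view keeps 16 columns → grid now 112
[2] y-view keeps 18 columns → grid now 43

remaining voxels: 43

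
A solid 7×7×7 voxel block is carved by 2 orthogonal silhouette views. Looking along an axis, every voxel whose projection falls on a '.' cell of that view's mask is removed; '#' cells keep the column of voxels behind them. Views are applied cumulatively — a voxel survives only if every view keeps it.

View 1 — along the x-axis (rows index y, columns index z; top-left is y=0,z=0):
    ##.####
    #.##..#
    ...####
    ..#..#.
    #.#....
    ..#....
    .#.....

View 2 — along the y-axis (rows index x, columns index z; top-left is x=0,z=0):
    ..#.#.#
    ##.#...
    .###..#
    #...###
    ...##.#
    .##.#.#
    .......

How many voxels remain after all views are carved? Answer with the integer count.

initial block: 7^3 = 343
  1. axis=0 (YZ plane), |mask|=20  ⇒  voxels=140
  2. axis=1 (XZ plane), |mask|=21  ⇒  voxels=59

voxel count = 59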